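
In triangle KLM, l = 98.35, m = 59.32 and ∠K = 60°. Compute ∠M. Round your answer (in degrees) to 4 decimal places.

By the law of cosines, k² = l² + m² − 2·l·m·cos K = 7357.5, so k ≈ 85.776.
Law of cosines again: cos M = (k² + l² − m²)/(2·k·l) ≈ 0.80081, so ∠M ≈ 36.79°.

36.7925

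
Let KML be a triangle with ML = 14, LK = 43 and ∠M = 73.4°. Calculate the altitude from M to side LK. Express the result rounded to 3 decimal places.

Law of sines: sin K = ML·sin M/LK ≈ 0.31201.
Since LK ≥ ML, only the acute value applies: ∠K ≈ 18.18°.
Then ∠L = 180° − ∠M − ∠K ≈ 88.42°.
Law of sines gives KM = LK·sin L/sin M ≈ 44.853.
Area = ½·LK·ML·sin L ≈ 300.89.
The altitude from M has length 2·area/LK ≈ 13.995.

h_M ≈ 13.995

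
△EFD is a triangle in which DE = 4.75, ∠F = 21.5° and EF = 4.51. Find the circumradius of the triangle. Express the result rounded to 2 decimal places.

R ≈ 6.48

Law of sines: sin D = EF·sin F/DE ≈ 0.34798.
Since DE ≥ EF, only the acute value applies: ∠D ≈ 20.36°.
Then ∠E = 180° − ∠F − ∠D ≈ 138.14°.
Law of sines gives FD = DE·sin E/sin F ≈ 8.6493.
Circumradius = DE/(2 sin F) ≈ 6.4802.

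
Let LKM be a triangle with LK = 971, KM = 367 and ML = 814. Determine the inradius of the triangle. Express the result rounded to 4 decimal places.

r ≈ 134.6363

Semiperimeter s = (367 + 814 + 971)/2 = 1076.
Heron's formula: area = √(1076·709·262·105) ≈ 1.4487e+05.
Inradius = area/s = 1.4487e+05/1076 ≈ 134.64.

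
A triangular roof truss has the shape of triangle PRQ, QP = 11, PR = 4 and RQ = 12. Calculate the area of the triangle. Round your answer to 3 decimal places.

21.930

Semiperimeter s = (12 + 11 + 4)/2 = 13.5.
Heron's formula: area = √(13.5·1.5·2.5·9.5) ≈ 21.93.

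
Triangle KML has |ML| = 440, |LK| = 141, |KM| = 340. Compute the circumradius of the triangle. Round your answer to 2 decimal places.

By the law of cosines, cos K = (|LK|² + |KM|² − |ML|²) / (2·|LK|·|KM|) ≈ -0.60616, so ∠K ≈ 127.31°.
Circumradius = |ML|/(2 sin K) ≈ 276.61.

R ≈ 276.61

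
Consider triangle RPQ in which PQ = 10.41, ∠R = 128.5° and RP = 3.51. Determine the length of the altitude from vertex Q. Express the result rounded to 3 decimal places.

6.148

Law of sines: sin Q = RP·sin R/PQ ≈ 0.26388.
Since PQ ≥ RP, only the acute value applies: ∠Q ≈ 15.30°.
Then ∠P = 180° − ∠R − ∠Q ≈ 36.20°.
Law of sines gives QR = PQ·sin P/sin R ≈ 7.856.
Area = ½·PQ·RP·sin P ≈ 10.79.
The altitude from Q has length 2·area/RP ≈ 6.1482.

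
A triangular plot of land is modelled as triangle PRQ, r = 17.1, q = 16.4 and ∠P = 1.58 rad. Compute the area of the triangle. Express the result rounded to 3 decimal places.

140.214

Area = ½·r·q·sin P ≈ 140.21.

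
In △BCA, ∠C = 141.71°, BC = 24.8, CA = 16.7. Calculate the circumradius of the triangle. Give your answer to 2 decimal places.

By the law of cosines, AB² = BC² + CA² − 2·BC·CA·cos C = 1544.1, so AB ≈ 39.295.
Area = ½·BC·CA·sin C ≈ 128.32.
Circumradius = AB/(2 sin C) ≈ 31.707.

R ≈ 31.71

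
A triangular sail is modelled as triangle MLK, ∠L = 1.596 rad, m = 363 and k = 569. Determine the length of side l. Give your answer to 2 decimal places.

682.60

By the law of cosines, l² = k² + m² − 2·k·m·cos L = 4.6594e+05, so l ≈ 682.6.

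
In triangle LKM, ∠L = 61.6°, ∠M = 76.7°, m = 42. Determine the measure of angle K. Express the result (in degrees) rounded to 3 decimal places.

41.700

The third angle is ∠K = 180° − ∠M − ∠L = 41.70°.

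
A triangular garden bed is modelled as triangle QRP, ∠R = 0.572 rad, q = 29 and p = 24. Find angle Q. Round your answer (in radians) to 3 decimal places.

1.595

By the law of cosines, r² = p² + q² − 2·p·q·cos R = 246.58, so r ≈ 15.703.
Law of cosines again: cos Q = (r² + p² − q²)/(2·r·p) ≈ -0.02444, so ∠Q ≈ 1.595 rad.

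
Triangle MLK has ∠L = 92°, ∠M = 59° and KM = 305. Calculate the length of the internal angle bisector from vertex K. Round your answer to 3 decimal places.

The third angle is ∠K = 180° − ∠M − ∠L = 29.00°.
Law of sines: LK = KM·sin M/sin L ≈ 261.6.
Law of sines: ML = KM·sin K/sin L ≈ 147.96.
The bisector from K has length 2·LK·KM·cos(∠K/2)/(LK+KM) ≈ 272.66.

272.664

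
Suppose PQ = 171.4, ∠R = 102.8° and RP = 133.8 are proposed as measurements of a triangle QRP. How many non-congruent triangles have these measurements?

1

RP·sin R = 133.8·sin(102.8°) ≈ 130.5.
Since ∠R is not acute, a triangle exists only if PQ > RP; here PQ > RP, so there is exactly one triangle.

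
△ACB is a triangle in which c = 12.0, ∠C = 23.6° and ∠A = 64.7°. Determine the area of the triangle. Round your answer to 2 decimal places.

The third angle is ∠B = 180° − ∠A − ∠C = 91.70°.
Law of sines: a = c·sin A/sin C ≈ 27.099.
Law of sines: b = c·sin B/sin C ≈ 29.961.
Area = ½·c·a·sin B ≈ 162.52.

162.52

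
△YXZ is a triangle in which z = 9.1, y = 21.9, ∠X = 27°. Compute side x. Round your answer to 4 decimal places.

By the law of cosines, x² = z² + y² − 2·z·y·cos X = 207.28, so x ≈ 14.397.

14.3973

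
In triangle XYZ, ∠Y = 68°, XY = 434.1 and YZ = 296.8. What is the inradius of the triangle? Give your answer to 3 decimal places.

By the law of cosines, ZX² = XY² + YZ² − 2·XY·YZ·cos Y = 1.8e+05, so ZX ≈ 424.27.
Area = ½·XY·YZ·sin Y ≈ 59730.
Semiperimeter s = (296.8+424.27+434.1)/2 = 577.58.
Inradius = area/s = 59730/577.58 ≈ 103.41.

r ≈ 103.413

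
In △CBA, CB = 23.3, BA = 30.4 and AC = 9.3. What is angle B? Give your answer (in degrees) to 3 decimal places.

By the law of cosines, cos B = (CB² + BA² − AC²) / (2·CB·BA) ≈ 0.97453, so ∠B ≈ 12.96°.

12.959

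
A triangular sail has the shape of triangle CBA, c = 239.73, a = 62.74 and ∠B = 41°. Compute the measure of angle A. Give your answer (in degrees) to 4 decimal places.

12.0768

By the law of cosines, b² = a² + c² − 2·a·c·cos B = 38704, so b ≈ 196.73.
Law of cosines again: cos A = (c² + b² − a²)/(2·c·b) ≈ 0.97787, so ∠A ≈ 12.08°.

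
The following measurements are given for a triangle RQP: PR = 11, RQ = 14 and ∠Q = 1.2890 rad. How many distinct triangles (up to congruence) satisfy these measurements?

RQ·sin Q = 14·sin(1.2890 rad) ≈ 13.45.
Since PR = 11 < 13.45 = RQ sin Q, no triangle exists.

0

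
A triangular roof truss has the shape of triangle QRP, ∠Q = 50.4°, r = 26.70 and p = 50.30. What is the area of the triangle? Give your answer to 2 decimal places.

Area = ½·r·p·sin Q ≈ 517.4.

517.40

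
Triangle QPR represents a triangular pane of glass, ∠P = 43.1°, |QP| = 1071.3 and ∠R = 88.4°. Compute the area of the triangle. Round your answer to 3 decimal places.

293773.397

The third angle is ∠Q = 180° − ∠P − ∠R = 48.50°.
Law of sines: |PR| = |QP|·sin Q/sin R ≈ 802.67.
Law of sines: |RQ| = |QP|·sin P/sin R ≈ 732.28.
Area = ½·|QP|·|PR|·sin P ≈ 2.9377e+05.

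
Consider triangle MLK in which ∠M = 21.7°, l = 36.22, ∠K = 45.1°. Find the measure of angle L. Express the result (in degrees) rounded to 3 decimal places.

The third angle is ∠L = 180° − ∠K − ∠M = 113.20°.

∠L ≈ 113.200°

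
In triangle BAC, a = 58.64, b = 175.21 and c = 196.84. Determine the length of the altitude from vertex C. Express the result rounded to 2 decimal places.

h_C ≈ 50.87

Semiperimeter s = (175.21 + 58.64 + 196.84)/2 = 215.35.
Heron's formula: area = √(215.35·40.135·156.71·18.505) ≈ 5006.3.
The altitude from C has length 2·area/c ≈ 50.866.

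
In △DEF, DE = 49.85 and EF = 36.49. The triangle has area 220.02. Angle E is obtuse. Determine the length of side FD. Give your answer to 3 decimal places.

From area = ½·DE·EF·sin E, we get sin E = 2·area/(DE·EF) ≈ 0.24191.
Taking the obtuse solution, ∠E ≈ 166.00°.
Law of cosines then gives FD ≈ 85.712.

85.712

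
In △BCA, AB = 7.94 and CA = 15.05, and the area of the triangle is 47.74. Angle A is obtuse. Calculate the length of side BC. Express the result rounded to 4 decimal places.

20.8148

From area = ½·CA·AB·sin A, we get sin A = 2·area/(CA·AB) ≈ 0.79902.
Taking the obtuse solution, ∠A ≈ 2.216 rad.
Law of cosines then gives BC ≈ 20.815.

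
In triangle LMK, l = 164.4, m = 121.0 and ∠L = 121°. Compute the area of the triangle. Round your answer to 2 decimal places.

Law of sines: sin M = m·sin L/l ≈ 0.63088.
Since l ≥ m, only the acute value applies: ∠M ≈ 39.12°.
Then ∠K = 180° − ∠L − ∠M ≈ 19.88°.
Law of sines gives k = l·sin K/sin L ≈ 65.235.
Area = ½·l·m·sin K ≈ 3383.

3382.98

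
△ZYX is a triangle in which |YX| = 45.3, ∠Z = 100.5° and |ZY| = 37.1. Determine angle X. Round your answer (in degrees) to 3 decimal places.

53.636

Law of sines: sin X = |ZY|·sin Z/|YX| ≈ 0.80527.
Since |YX| ≥ |ZY|, only the acute value applies: ∠X ≈ 53.64°.
Then ∠Y = 180° − ∠Z − ∠X ≈ 25.86°.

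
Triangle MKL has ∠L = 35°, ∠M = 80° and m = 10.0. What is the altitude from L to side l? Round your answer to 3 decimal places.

h_L ≈ 9.063

The third angle is ∠K = 180° − ∠L − ∠M = 65.00°.
Law of sines: k = m·sin K/sin M ≈ 9.2029.
Law of sines: l = m·sin L/sin M ≈ 5.8242.
Area = ½·m·k·sin L ≈ 26.393.
The altitude from L has length 2·area/l ≈ 9.0631.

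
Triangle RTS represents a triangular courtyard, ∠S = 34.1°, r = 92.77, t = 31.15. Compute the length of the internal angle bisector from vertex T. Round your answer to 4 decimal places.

By the law of cosines, s² = r² + t² − 2·r·t·cos S = 4790.8, so s ≈ 69.215.
Law of cosines again: cos T = (s² + r² − t²)/(2·s·r) ≈ 0.96765, so ∠T ≈ 14.61°.
The bisector from T has length 2·s·r·cos(∠T/2)/(s+r) ≈ 78.636.

t_T ≈ 78.6362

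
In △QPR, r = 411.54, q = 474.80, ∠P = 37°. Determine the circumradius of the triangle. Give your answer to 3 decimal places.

238.916

By the law of cosines, p² = r² + q² − 2·r·q·cos P = 82695, so p ≈ 287.57.
Area = ½·r·q·sin P ≈ 58797.
Circumradius = p/(2 sin P) ≈ 238.92.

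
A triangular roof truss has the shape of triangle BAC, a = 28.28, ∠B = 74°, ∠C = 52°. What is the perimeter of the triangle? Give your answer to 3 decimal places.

The third angle is ∠A = 180° − ∠C − ∠B = 54.00°.
Law of sines: b = a·sin B/sin A ≈ 33.602.
Law of sines: c = a·sin C/sin A ≈ 27.546.
Semiperimeter s = (33.602+28.28+27.546)/2 = 44.714.
Perimeter = 33.602 + 28.28 + 27.546 = 89.428.

89.428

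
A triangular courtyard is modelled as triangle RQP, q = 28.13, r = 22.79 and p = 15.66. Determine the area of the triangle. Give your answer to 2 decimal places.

178.32

Semiperimeter s = (22.79 + 28.13 + 15.66)/2 = 33.29.
Heron's formula: area = √(33.29·10.5·5.16·17.63) ≈ 178.32.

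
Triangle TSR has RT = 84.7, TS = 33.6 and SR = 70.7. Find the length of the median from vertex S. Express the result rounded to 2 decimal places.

Median from S: ½√(2·TS² + 2·SR² − RT²) ≈ 35.64.

35.64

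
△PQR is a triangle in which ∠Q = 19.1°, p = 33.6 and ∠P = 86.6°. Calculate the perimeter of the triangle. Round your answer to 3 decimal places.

77.017

The third angle is ∠R = 180° − ∠P − ∠Q = 74.30°.
Law of sines: q = p·sin Q/sin P ≈ 11.014.
Law of sines: r = p·sin R/sin P ≈ 32.403.
Semiperimeter s = (33.6+11.014+32.403)/2 = 38.509.
Perimeter = 33.6 + 11.014 + 32.403 = 77.017.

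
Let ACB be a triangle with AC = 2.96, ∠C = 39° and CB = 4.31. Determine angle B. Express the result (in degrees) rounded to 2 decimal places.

42.83

By the law of cosines, BA² = AC² + CB² − 2·AC·CB·cos C = 7.5087, so BA ≈ 2.7402.
Law of cosines again: cos B = (CB² + BA² − AC²)/(2·CB·BA) ≈ 0.73340, so ∠B ≈ 42.83°.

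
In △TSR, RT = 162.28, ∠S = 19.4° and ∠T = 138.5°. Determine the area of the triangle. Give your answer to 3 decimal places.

area ≈ 9882.403

The third angle is ∠R = 180° − ∠T − ∠S = 22.10°.
Law of sines: SR = RT·sin T/sin S ≈ 323.73.
Law of sines: TS = RT·sin R/sin S ≈ 183.81.
Area = ½·RT·SR·sin R ≈ 9882.4.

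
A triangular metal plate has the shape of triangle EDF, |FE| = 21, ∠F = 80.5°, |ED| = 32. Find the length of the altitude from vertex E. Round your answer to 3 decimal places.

20.712

Law of sines: sin D = |FE|·sin F/|ED| ≈ 0.64725.
Since |ED| ≥ |FE|, only the acute value applies: ∠D ≈ 40.33°.
Then ∠E = 180° − ∠F − ∠D ≈ 59.17°.
Law of sines gives |DF| = |ED|·sin E/sin F ≈ 27.859.
Area = ½·|ED|·|FE|·sin E ≈ 288.51.
The altitude from E has length 2·area/|DF| ≈ 20.712.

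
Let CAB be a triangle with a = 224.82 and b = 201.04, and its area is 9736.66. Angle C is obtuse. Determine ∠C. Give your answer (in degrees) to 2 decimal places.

∠C ≈ 154.48°

From area = ½·a·b·sin C, we get sin C = 2·area/(a·b) ≈ 0.43085.
Taking the obtuse solution, ∠C ≈ 154.48°.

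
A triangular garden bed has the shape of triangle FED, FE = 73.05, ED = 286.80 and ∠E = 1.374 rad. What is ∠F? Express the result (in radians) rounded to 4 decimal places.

By the law of cosines, DF² = FE² + ED² − 2·FE·ED·cos E = 79398, so DF ≈ 281.78.
Law of cosines again: cos F = (DF² + FE² − ED²)/(2·DF·FE) ≈ 0.06023, so ∠F ≈ 1.511 rad.

∠F ≈ 1.5105 rad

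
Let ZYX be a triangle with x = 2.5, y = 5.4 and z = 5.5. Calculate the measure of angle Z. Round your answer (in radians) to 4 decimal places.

By the law of cosines, cos Z = (y² + x² − z²) / (2·y·x) ≈ 0.19111, so ∠Z ≈ 1.379 rad.

1.3785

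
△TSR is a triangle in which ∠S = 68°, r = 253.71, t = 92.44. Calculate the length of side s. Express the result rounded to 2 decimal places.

235.25

By the law of cosines, s² = r² + t² − 2·r·t·cos S = 55343, so s ≈ 235.25.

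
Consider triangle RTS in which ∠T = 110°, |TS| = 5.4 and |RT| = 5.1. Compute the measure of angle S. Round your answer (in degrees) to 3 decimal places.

∠S ≈ 33.854°

By the law of cosines, |SR|² = |RT|² + |TS|² − 2·|RT|·|TS|·cos T = 74.008, so |SR| ≈ 8.6028.
Law of cosines again: cos S = (|TS|² + |SR|² − |RT|²)/(2·|TS|·|SR|) ≈ 0.83046, so ∠S ≈ 33.85°.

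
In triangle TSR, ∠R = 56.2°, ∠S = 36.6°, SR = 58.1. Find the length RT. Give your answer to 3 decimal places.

34.682

The third angle is ∠T = 180° − ∠S − ∠R = 87.20°.
Law of sines: RT = SR·sin S/sin T ≈ 34.682.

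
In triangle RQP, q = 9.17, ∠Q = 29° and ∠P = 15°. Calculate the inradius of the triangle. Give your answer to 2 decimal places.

The third angle is ∠R = 180° − ∠Q − ∠P = 136.00°.
Law of sines: r = q·sin R/sin Q ≈ 13.139.
Law of sines: p = q·sin P/sin Q ≈ 4.8955.
Area = ½·q·r·sin P ≈ 15.592.
Semiperimeter s = (13.139+9.17+4.8955)/2 = 13.602.
Inradius = area/s = 15.592/13.602 ≈ 1.1463.

1.15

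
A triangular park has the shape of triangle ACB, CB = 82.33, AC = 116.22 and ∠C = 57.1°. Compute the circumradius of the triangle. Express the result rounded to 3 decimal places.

R ≈ 59.224

By the law of cosines, BA² = AC² + CB² − 2·AC·CB·cos C = 9890.7, so BA ≈ 99.452.
Area = ½·AC·CB·sin C ≈ 4016.9.
Circumradius = BA/(2 sin C) ≈ 59.224.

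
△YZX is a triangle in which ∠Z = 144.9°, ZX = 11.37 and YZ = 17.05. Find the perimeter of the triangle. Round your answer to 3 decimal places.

perimeter ≈ 55.571

By the law of cosines, XY² = YZ² + ZX² − 2·YZ·ZX·cos Z = 737.19, so XY ≈ 27.151.
Semiperimeter s = (11.37+27.151+17.05)/2 = 27.786.
Perimeter = 11.37 + 27.151 + 17.05 = 55.571.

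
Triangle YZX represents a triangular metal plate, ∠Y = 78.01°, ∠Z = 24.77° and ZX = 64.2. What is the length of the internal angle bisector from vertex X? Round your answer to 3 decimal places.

t_X ≈ 30.088

The third angle is ∠X = 180° − ∠Y − ∠Z = 77.22°.
Law of sines: XY = ZX·sin Z/sin Y ≈ 27.498.
Law of sines: YZ = ZX·sin X/sin Y ≈ 64.006.
The bisector from X has length 2·ZX·XY·cos(∠X/2)/(ZX+XY) ≈ 30.088.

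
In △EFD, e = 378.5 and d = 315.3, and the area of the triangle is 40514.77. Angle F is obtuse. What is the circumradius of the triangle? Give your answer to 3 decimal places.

From area = ½·d·e·sin F, we get sin F = 2·area/(d·e) ≈ 0.67897.
Taking the obtuse solution, ∠F ≈ 137.24°.
Law of cosines then gives f ≈ 646.46.
Circumradius = f/(2 sin F) ≈ 476.05.

476.054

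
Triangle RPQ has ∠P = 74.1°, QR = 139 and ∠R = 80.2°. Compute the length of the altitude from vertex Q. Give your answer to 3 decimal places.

h_Q ≈ 136.972

The third angle is ∠Q = 180° − ∠R − ∠P = 25.70°.
Law of sines: PQ = QR·sin R/sin P ≈ 142.42.
Law of sines: RP = QR·sin Q/sin P ≈ 62.677.
Area = ½·QR·PQ·sin Q ≈ 4292.5.
The altitude from Q has length 2·area/RP ≈ 136.97.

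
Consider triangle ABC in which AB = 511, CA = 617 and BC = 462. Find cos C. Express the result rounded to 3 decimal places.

By the law of cosines, cos C = (BC² + CA² − AB²) / (2·BC·CA) ≈ 0.58412, so ∠C ≈ 54.26°.

0.584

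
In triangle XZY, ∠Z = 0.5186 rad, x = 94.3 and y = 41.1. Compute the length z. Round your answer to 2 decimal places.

By the law of cosines, z² = y² + x² − 2·y·x·cos Z = 3849.4, so z ≈ 62.044.

62.04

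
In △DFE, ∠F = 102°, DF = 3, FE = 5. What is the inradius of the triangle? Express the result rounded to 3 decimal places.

r ≈ 1.023

By the law of cosines, ED² = DF² + FE² − 2·DF·FE·cos F = 40.237, so ED ≈ 6.3433.
Area = ½·DF·FE·sin F ≈ 7.3361.
Semiperimeter s = (5+6.3433+3)/2 = 7.1716.
Inradius = area/s = 7.3361/7.1716 ≈ 1.0229.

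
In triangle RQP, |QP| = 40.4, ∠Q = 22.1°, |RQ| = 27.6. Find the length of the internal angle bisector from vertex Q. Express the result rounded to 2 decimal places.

t_Q ≈ 32.19

By the law of cosines, |PR|² = |RQ|² + |QP|² − 2·|RQ|·|QP|·cos Q = 327.69, so |PR| ≈ 18.102.
The bisector from Q has length 2·|RQ|·|QP|·cos(∠Q/2)/(|RQ|+|QP|) ≈ 32.187.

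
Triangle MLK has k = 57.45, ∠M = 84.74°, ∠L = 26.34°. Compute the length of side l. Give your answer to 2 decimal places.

27.32

The third angle is ∠K = 180° − ∠M − ∠L = 68.92°.
Law of sines: l = k·sin L/sin K ≈ 27.319.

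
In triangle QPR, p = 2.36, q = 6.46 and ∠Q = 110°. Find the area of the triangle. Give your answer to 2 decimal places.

Law of sines: sin P = p·sin Q/q ≈ 0.34329.
Since q ≥ p, only the acute value applies: ∠P ≈ 20.08°.
Then ∠R = 180° − ∠Q − ∠P ≈ 49.92°.
Law of sines gives r = q·sin R/sin Q ≈ 5.2602.
Area = ½·q·p·sin R ≈ 5.8328.

5.83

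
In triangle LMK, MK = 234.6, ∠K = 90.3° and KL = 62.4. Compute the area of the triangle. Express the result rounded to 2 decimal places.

Area = ½·MK·KL·sin K ≈ 7319.4.

7319.42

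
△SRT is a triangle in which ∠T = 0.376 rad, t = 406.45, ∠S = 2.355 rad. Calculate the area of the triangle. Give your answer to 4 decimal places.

area ≈ 63565.3626

The third angle is ∠R = π − ∠T − ∠S = 0.411 rad.
Law of sines: s = t·sin S/sin T ≈ 783.62.
Law of sines: r = t·sin R/sin T ≈ 441.81.
Area = ½·t·s·sin R ≈ 63565.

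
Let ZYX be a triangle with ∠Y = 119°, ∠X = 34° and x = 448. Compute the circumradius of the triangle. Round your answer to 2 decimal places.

400.58

The third angle is ∠Z = 180° − ∠Y − ∠X = 27.00°.
Law of sines: z = x·sin Z/sin X ≈ 363.72.
Law of sines: y = x·sin Y/sin X ≈ 700.71.
Circumradius = x/(2 sin X) ≈ 400.58.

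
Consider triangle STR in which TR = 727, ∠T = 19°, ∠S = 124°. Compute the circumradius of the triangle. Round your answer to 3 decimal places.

438.460

The third angle is ∠R = 180° − ∠S − ∠T = 37.00°.
Law of sines: RS = TR·sin T/sin S ≈ 285.5.
Law of sines: ST = TR·sin R/sin S ≈ 527.74.
Circumradius = TR/(2 sin S) ≈ 438.46.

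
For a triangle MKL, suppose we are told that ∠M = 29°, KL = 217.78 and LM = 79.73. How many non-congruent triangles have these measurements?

1

LM·sin M = 79.73·sin(29°) ≈ 38.65.
Since KL ≥ LM, exactly one triangle exists.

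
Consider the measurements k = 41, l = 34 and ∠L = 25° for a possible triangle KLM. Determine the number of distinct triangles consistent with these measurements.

2

k·sin L = 41·sin(25°) ≈ 17.33.
Since k sin L < l < k (17.33 < 34 < 41), two triangles exist.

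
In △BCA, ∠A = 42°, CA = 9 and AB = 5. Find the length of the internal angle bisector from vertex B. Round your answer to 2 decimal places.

t_B ≈ 3.36

By the law of cosines, BC² = CA² + AB² − 2·CA·AB·cos A = 39.117, so BC ≈ 6.2544.
Law of cosines again: cos B = (AB² + BC² − CA²)/(2·AB·BC) ≈ -0.26994, so ∠B ≈ 105.66°.
The bisector from B has length 2·AB·BC·cos(∠B/2)/(AB+BC) ≈ 3.3576.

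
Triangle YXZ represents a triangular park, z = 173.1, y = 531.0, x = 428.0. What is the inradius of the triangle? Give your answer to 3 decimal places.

Semiperimeter s = (531 + 428 + 173.1)/2 = 566.05.
Heron's formula: area = √(566.05·35.05·138.05·392.95) ≈ 32806.
Inradius = area/s = 32806/566.05 ≈ 57.957.

r ≈ 57.957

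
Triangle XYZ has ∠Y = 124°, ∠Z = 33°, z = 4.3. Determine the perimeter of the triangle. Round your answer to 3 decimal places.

13.930

The third angle is ∠X = 180° − ∠Y − ∠Z = 23.00°.
Law of sines: x = z·sin X/sin Z ≈ 3.0849.
Law of sines: y = z·sin Y/sin Z ≈ 6.5454.
Semiperimeter s = (3.0849+6.5454+4.3)/2 = 6.9651.
Perimeter = 3.0849 + 6.5454 + 4.3 = 13.93.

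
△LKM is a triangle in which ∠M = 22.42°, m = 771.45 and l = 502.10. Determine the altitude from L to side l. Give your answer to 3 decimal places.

462.039

Law of sines: sin L = l·sin M/m ≈ 0.24823.
Since m ≥ l, only the acute value applies: ∠L ≈ 14.37°.
Then ∠K = 180° − ∠M − ∠L ≈ 143.21°.
Law of sines gives k = m·sin K/sin M ≈ 1211.5.
Area = ½·m·l·sin K ≈ 1.16e+05.
The altitude from L has length 2·area/l ≈ 462.04.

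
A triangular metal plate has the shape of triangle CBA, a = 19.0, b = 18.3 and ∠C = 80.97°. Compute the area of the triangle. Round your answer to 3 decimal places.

area ≈ 171.695

Area = ½·b·a·sin C ≈ 171.7.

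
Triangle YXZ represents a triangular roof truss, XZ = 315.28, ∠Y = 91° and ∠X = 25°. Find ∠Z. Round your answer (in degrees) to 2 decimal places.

64.00

The third angle is ∠Z = 180° − ∠Y − ∠X = 64.00°.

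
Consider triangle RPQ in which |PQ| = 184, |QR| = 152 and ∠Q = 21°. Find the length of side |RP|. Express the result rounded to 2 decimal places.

By the law of cosines, |RP|² = |PQ|² + |QR|² − 2·|PQ|·|QR|·cos Q = 4739.2, so |RP| ≈ 68.842.

68.84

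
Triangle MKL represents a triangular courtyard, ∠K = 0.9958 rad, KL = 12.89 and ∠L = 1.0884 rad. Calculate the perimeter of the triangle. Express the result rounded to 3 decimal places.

38.417

The third angle is ∠M = π − ∠K − ∠L = 1.0574 rad.
Law of sines: LM = KL·sin K/sin M ≈ 12.418.
Law of sines: MK = KL·sin L/sin M ≈ 13.109.
Semiperimeter s = (12.89+12.418+13.109)/2 = 19.209.
Perimeter = 12.89 + 12.418 + 13.109 = 38.417.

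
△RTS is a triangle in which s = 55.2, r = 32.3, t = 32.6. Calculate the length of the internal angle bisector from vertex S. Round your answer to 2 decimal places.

17.07

By the law of cosines, cos S = (r² + t² − s²) / (2·r·t) ≈ -0.44682, so ∠S ≈ 116.54°.
The bisector from S has length 2·r·t·cos(∠S/2)/(r+t) ≈ 17.066.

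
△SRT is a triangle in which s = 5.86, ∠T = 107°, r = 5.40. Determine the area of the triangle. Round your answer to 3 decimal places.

Area = ½·s·r·sin T ≈ 15.131.

15.131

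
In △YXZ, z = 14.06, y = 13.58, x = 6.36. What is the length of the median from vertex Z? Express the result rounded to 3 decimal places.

m_Z ≈ 7.938

Median from Z: ½√(2·y² + 2·x² − z²) ≈ 7.938.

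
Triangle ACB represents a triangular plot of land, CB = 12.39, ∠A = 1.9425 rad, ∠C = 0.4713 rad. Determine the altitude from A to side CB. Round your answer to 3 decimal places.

The third angle is ∠B = π − ∠A − ∠C = 0.7278 rad.
Law of sines: BA = CB·sin C/sin A ≈ 6.0379.
Law of sines: AC = CB·sin B/sin A ≈ 8.8462.
Area = ½·CB·BA·sin B ≈ 24.883.
The altitude from A has length 2·area/CB ≈ 4.0166.

h_A ≈ 4.017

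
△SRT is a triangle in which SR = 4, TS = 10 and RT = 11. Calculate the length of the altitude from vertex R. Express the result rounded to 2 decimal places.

Semiperimeter s = (11 + 10 + 4)/2 = 12.5.
Heron's formula: area = √(12.5·1.5·2.5·8.5) ≈ 19.961.
The altitude from R has length 2·area/TS ≈ 3.9922.

h_R ≈ 3.99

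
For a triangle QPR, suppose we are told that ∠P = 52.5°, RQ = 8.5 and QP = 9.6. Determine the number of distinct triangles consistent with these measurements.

2

QP·sin P = 9.6·sin(52.5°) ≈ 7.616.
Since QP sin P < RQ < QP (7.616 < 8.5 < 9.6), two triangles exist.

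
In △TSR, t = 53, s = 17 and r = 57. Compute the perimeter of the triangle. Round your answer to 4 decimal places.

Perimeter = 53 + 17 + 57 = 127.

127.0000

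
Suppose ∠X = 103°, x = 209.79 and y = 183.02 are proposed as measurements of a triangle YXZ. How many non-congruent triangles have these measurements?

1

y·sin X = 183.02·sin(103°) ≈ 178.3.
Since ∠X is not acute, a triangle exists only if x > y; here x > y, so there is exactly one triangle.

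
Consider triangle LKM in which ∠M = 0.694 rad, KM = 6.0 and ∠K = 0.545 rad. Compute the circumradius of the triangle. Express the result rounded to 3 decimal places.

R ≈ 3.173

The third angle is ∠L = π − ∠K − ∠M = 1.903 rad.
Law of sines: ML = KM·sin K/sin L ≈ 3.2899.
Law of sines: LK = KM·sin M/sin L ≈ 4.0591.
Circumradius = KM/(2 sin L) ≈ 3.1731.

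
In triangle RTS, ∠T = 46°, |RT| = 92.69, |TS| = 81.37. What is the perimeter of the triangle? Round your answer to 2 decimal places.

perimeter ≈ 242.86

By the law of cosines, |SR|² = |RT|² + |TS|² − 2·|RT|·|TS|·cos T = 4734, so |SR| ≈ 68.804.
Semiperimeter s = (81.37+68.804+92.69)/2 = 121.43.
Perimeter = 81.37 + 68.804 + 92.69 = 242.86.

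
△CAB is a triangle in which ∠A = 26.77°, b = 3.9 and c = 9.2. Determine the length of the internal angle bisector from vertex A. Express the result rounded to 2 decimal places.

t_A ≈ 5.33

By the law of cosines, a² = b² + c² − 2·b·c·cos A = 35.781, so a ≈ 5.9817.
The bisector from A has length 2·b·c·cos(∠A/2)/(b+c) ≈ 5.3291.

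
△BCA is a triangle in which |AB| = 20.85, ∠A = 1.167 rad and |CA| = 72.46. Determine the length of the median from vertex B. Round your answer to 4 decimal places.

m_B ≈ 33.9666

By the law of cosines, |BC|² = |CA|² + |AB|² − 2·|CA|·|AB|·cos A = 4498, so |BC| ≈ 67.067.
Median from B: ½√(2·|AB|² + 2·|BC|² − |CA|²) ≈ 33.967.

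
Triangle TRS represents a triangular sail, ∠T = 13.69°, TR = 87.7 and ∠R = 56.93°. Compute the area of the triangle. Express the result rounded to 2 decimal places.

The third angle is ∠S = 180° − ∠T − ∠R = 109.38°.
Law of sines: RS = TR·sin T/sin S ≈ 22.003.
Law of sines: ST = TR·sin R/sin S ≈ 77.907.
Area = ½·TR·RS·sin R ≈ 808.52.

area ≈ 808.52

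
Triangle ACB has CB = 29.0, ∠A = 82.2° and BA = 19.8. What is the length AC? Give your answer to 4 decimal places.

24.0456

Law of sines: sin C = BA·sin A/CB ≈ 0.67644.
Since CB ≥ BA, only the acute value applies: ∠C ≈ 42.57°.
Then ∠B = 180° − ∠A − ∠C ≈ 55.23°.
Law of sines gives AC = CB·sin B/sin A ≈ 24.046.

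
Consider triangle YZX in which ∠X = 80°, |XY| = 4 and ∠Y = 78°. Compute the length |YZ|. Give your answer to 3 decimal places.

The third angle is ∠Z = 180° − ∠X − ∠Y = 22.00°.
Law of sines: |YZ| = |XY|·sin X/sin Z ≈ 10.516.

10.516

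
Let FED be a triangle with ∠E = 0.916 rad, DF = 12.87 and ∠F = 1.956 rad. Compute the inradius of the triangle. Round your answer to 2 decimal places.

The third angle is ∠D = π − ∠F − ∠E = 0.270 rad.
Law of sines: ED = DF·sin F/sin E ≈ 15.037.
Law of sines: FE = DF·sin D/sin E ≈ 4.3216.
Area = ½·DF·ED·sin D ≈ 25.772.
Semiperimeter s = (15.037+12.87+4.3216)/2 = 16.114.
Inradius = area/s = 25.772/16.114 ≈ 1.5993.

r ≈ 1.60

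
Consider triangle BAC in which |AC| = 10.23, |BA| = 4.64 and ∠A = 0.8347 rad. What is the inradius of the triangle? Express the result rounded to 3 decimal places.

1.545

By the law of cosines, |CB|² = |BA|² + |AC|² − 2·|BA|·|AC|·cos A = 62.444, so |CB| ≈ 7.9021.
Area = ½·|BA|·|AC|·sin A ≈ 17.589.
Semiperimeter s = (10.23+7.9021+4.64)/2 = 11.386.
Inradius = area/s = 17.589/11.386 ≈ 1.5448.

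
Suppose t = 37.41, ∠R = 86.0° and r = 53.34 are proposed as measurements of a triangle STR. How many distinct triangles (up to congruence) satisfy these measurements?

1

t·sin R = 37.41·sin(86.0°) ≈ 37.32.
Since r ≥ t, exactly one triangle exists.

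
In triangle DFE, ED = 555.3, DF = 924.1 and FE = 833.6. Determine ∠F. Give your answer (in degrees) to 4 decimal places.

By the law of cosines, cos F = (DF² + FE² − ED²) / (2·DF·FE) ≈ 0.80517, so ∠F ≈ 36.37°.

∠F ≈ 36.3734°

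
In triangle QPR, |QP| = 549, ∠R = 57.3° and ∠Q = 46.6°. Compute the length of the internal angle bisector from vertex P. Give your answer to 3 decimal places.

The third angle is ∠P = 180° − ∠R − ∠Q = 76.10°.
Law of sines: |PR| = |QP|·sin Q/sin R ≈ 474.02.
Law of sines: |RQ| = |QP|·sin P/sin R ≈ 633.29.
The bisector from P has length 2·|QP|·|PR|·cos(∠P/2)/(|QP|+|PR|) ≈ 400.63.

t_P ≈ 400.635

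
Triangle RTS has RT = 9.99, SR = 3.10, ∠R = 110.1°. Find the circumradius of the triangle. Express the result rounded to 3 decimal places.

6.087

By the law of cosines, TS² = SR² + RT² − 2·SR·RT·cos R = 130.7, so TS ≈ 11.432.
Area = ½·SR·RT·sin R ≈ 14.541.
Circumradius = TS/(2 sin R) ≈ 6.0868.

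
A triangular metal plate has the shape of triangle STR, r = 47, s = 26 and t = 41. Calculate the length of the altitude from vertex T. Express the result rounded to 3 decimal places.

Semiperimeter p = (26 + 41 + 47)/2 = 57.
Heron's formula: area = √(57·31·16·10) ≈ 531.71.
The altitude from T has length 2·area/t ≈ 25.937.

25.937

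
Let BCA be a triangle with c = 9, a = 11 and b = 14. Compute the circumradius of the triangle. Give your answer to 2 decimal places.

By the law of cosines, cos B = (c² + a² − b²) / (2·c·a) ≈ 0.03030, so ∠B ≈ 88.26°.
Circumradius = b/(2 sin B) ≈ 7.0032.

7.00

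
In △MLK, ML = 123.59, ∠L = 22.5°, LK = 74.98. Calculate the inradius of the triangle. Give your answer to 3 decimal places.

By the law of cosines, KM² = ML² + LK² − 2·ML·LK·cos L = 3773.7, so KM ≈ 61.431.
Area = ½·ML·LK·sin L ≈ 1773.1.
Semiperimeter s = (74.98+61.431+123.59)/2 = 130.
Inradius = area/s = 1773.1/130 ≈ 13.639.

13.639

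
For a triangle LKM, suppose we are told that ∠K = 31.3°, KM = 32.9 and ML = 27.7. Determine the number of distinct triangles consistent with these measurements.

KM·sin K = 32.9·sin(31.3°) ≈ 17.09.
Since KM sin K < ML < KM (17.09 < 27.7 < 32.9), two triangles exist.

2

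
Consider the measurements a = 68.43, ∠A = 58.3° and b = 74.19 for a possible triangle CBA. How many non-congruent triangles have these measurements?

2

b·sin A = 74.19·sin(58.3°) ≈ 63.12.
Since b sin A < a < b (63.12 < 68.43 < 74.19), two triangles exist.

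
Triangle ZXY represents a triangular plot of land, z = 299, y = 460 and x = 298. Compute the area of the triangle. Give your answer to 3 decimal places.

Semiperimeter s = (299 + 298 + 460)/2 = 528.5.
Heron's formula: area = √(528.5·229.5·230.5·68.5) ≈ 43762.

area ≈ 43761.741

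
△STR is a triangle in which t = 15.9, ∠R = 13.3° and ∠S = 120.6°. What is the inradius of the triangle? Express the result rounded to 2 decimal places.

1.74

The third angle is ∠T = 180° − ∠R − ∠S = 46.10°.
Law of sines: s = t·sin S/sin T ≈ 18.994.
Law of sines: r = t·sin R/sin T ≈ 5.0764.
Area = ½·t·s·sin R ≈ 34.737.
Semiperimeter p = (18.994+15.9+5.0764)/2 = 19.985.
Inradius = area/p = 34.737/19.985 ≈ 1.7382.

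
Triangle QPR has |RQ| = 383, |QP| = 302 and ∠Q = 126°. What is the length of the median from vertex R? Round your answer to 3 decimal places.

By the law of cosines, |PR|² = |RQ|² + |QP|² − 2·|RQ|·|QP|·cos Q = 3.7387e+05, so |PR| ≈ 611.45.
Median from R: ½√(2·|PR|² + 2·|RQ|² − |QP|²) ≈ 487.32.

487.316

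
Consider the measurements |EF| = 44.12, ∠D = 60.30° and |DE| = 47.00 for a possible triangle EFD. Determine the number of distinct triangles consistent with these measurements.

|DE|·sin D = 47.00·sin(60.30°) ≈ 40.83.
Since |DE| sin D < |EF| < |DE| (40.83 < 44.12 < 47.00), two triangles exist.

2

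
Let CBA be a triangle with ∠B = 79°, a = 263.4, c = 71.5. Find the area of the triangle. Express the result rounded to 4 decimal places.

Area = ½·a·c·sin B ≈ 9243.5.

9243.5415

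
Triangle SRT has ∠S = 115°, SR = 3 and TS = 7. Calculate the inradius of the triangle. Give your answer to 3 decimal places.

r ≈ 1.018

By the law of cosines, RT² = TS² + SR² − 2·TS·SR·cos S = 75.75, so RT ≈ 8.7034.
Area = ½·TS·SR·sin S ≈ 9.5162.
Semiperimeter s = (8.7034+7+3)/2 = 9.3517.
Inradius = area/s = 9.5162/9.3517 ≈ 1.0176.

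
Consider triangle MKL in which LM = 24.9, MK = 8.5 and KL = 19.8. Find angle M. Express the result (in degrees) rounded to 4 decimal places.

∠M ≈ 44.8271°

By the law of cosines, cos M = (LM² + MK² − KL²) / (2·LM·MK) ≈ 0.70924, so ∠M ≈ 44.83°.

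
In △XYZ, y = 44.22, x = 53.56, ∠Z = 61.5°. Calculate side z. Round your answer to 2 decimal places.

50.63

By the law of cosines, z² = x² + y² − 2·x·y·cos Z = 2563.9, so z ≈ 50.635.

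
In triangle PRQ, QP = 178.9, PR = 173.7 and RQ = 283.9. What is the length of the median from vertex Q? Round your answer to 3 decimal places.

Median from Q: ½√(2·RQ² + 2·QP² − PR²) ≈ 220.82.

220.815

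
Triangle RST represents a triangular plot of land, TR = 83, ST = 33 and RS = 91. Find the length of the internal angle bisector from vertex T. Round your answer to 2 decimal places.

By the law of cosines, cos T = (ST² + TR² − RS²) / (2·ST·TR) ≈ -0.05531, so ∠T ≈ 93.17°.
The bisector from T has length 2·ST·TR·cos(∠T/2)/(ST+TR) ≈ 32.456.

t_T ≈ 32.46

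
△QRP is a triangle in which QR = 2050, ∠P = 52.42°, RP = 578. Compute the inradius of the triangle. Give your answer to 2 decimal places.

Law of sines: sin Q = RP·sin P/QR ≈ 0.22345.
Since QR ≥ RP, only the acute value applies: ∠Q ≈ 12.91°.
Then ∠R = 180° − ∠P − ∠Q ≈ 114.67°.
Law of sines gives PQ = QR·sin R/sin P ≈ 2350.7.
Area = ½·QR·RP·sin R ≈ 5.3838e+05.
Semiperimeter s = (578+2350.7+2050)/2 = 2489.3.
Inradius = area/s = 5.3838e+05/2489.3 ≈ 216.28.

r ≈ 216.28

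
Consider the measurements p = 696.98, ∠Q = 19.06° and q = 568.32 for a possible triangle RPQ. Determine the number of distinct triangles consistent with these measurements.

2

p·sin Q = 696.98·sin(19.06°) ≈ 227.6.
Since p sin Q < q < p (227.6 < 568.32 < 696.98), two triangles exist.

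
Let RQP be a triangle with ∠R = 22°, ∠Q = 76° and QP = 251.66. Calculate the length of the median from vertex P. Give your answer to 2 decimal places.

The third angle is ∠P = 180° − ∠R − ∠Q = 82.00°.
Law of sines: PR = QP·sin Q/sin R ≈ 651.84.
Law of sines: RQ = QP·sin P/sin R ≈ 665.26.
Median from P: ½√(2·QP² + 2·PR² − RQ²) ≈ 365.34.

365.34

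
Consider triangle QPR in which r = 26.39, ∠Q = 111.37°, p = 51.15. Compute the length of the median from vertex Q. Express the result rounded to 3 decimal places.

By the law of cosines, q² = p² + r² − 2·p·r·cos Q = 4296.5, so q ≈ 65.548.
Median from Q: ½√(2·p² + 2·r² − q²) ≈ 24.13.

24.130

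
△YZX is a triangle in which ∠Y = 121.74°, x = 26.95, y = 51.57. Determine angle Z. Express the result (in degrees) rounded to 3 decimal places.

Law of sines: sin X = x·sin Y/y ≈ 0.44443.
Since y ≥ x, only the acute value applies: ∠X ≈ 26.39°.
Then ∠Z = 180° − ∠Y − ∠X ≈ 31.87°.

∠Z ≈ 31.873°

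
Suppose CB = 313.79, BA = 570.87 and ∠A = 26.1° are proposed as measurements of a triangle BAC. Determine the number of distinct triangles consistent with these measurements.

2

BA·sin A = 570.87·sin(26.1°) ≈ 251.1.
Since BA sin A < CB < BA (251.1 < 313.79 < 570.87), two triangles exist.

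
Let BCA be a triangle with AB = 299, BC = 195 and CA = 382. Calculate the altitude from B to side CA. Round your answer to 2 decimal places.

150.70

Semiperimeter s = (382 + 299 + 195)/2 = 438.
Heron's formula: area = √(438·56·139·243) ≈ 28783.
The altitude from B has length 2·area/CA ≈ 150.7.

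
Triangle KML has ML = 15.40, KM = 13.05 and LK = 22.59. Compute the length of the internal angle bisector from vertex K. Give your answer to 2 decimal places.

By the law of cosines, cos K = (LK² + KM² − ML²) / (2·LK·KM) ≈ 0.75212, so ∠K ≈ 0.720 rad.
The bisector from K has length 2·LK·KM·cos(∠K/2)/(LK+KM) ≈ 15.484.

15.48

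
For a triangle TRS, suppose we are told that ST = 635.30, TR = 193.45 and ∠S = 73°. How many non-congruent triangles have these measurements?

0

ST·sin S = 635.30·sin(73°) ≈ 607.5.
Since TR = 193.45 < 607.5 = ST sin S, no triangle exists.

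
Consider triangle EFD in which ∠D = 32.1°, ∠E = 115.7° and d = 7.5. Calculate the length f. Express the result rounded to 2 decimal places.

The third angle is ∠F = 180° − ∠D − ∠E = 32.20°.
Law of sines: f = d·sin F/sin D ≈ 7.5209.

7.52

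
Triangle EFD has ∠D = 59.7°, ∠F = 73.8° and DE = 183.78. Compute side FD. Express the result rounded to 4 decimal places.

138.8214

The third angle is ∠E = 180° − ∠F − ∠D = 46.50°.
Law of sines: FD = DE·sin E/sin F ≈ 138.82.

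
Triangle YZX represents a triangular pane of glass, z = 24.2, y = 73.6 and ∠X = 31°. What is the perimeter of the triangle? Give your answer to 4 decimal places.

perimeter ≈ 152.1062

By the law of cosines, x² = y² + z² − 2·y·z·cos X = 2949.2, so x ≈ 54.306.
Semiperimeter s = (73.6+24.2+54.306)/2 = 76.053.
Perimeter = 73.6 + 24.2 + 54.306 = 152.11.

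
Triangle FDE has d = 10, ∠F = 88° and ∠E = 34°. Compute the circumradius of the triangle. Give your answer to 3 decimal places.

5.896

The third angle is ∠D = 180° − ∠E − ∠F = 58.00°.
Law of sines: f = d·sin F/sin D ≈ 11.785.
Law of sines: e = d·sin E/sin D ≈ 6.5939.
Circumradius = d/(2 sin D) ≈ 5.8959.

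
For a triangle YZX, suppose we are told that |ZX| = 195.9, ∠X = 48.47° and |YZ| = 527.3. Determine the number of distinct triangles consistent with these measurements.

1

|ZX|·sin X = 195.9·sin(48.47°) ≈ 146.7.
Since |YZ| ≥ |ZX|, exactly one triangle exists.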